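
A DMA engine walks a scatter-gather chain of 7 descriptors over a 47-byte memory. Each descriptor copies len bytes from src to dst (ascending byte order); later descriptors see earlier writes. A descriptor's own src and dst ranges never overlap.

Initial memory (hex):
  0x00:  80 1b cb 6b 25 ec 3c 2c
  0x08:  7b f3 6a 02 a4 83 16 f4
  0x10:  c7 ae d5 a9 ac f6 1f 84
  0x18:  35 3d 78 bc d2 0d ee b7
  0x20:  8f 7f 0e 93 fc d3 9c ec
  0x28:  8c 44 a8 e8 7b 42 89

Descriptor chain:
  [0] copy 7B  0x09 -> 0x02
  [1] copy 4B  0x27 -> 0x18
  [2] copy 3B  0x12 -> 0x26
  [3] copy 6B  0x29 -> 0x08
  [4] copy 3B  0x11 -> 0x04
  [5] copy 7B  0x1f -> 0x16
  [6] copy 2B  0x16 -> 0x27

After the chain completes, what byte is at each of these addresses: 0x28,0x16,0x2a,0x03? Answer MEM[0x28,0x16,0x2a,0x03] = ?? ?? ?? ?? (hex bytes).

#0 dst[0x02+7] := {0xf3,0x6a,0x02,0xa4,0x83,0x16,0xf4}
#1 dst[0x18+4] := {0xec,0x8c,0x44,0xa8}
#2 dst[0x26+3] := {0xd5,0xa9,0xac}
#3 dst[0x08+6] := {0x44,0xa8,0xe8,0x7b,0x42,0x89}
#4 dst[0x04+3] := {0xae,0xd5,0xa9}
#5 dst[0x16+7] := {0xb7,0x8f,0x7f,0x0e,0x93,0xfc,0xd3}
#6 dst[0x27+2] := {0xb7,0x8f}
query mem[0x28]=0x8f, mem[0x16]=0xb7, mem[0x2a]=0xa8, mem[0x03]=0x6a

MEM[0x28,0x16,0x2a,0x03] = 8f b7 a8 6a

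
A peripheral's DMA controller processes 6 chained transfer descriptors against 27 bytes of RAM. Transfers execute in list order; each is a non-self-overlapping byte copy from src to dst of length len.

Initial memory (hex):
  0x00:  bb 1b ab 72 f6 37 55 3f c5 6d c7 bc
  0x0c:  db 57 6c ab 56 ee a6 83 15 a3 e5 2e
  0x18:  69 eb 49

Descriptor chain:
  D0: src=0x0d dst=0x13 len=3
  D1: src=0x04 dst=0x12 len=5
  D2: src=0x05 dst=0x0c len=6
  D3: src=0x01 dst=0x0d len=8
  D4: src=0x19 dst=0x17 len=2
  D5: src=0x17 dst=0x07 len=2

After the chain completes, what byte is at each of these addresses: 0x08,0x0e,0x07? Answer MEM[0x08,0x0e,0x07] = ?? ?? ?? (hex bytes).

MEM[0x08,0x0e,0x07] = 49 ab eb

#0 dst[0x13+3] := {0x57,0x6c,0xab}
#1 dst[0x12+5] := {0xf6,0x37,0x55,0x3f,0xc5}
#2 dst[0x0c+6] := {0x37,0x55,0x3f,0xc5,0x6d,0xc7}
#3 dst[0x0d+8] := {0x1b,0xab,0x72,0xf6,0x37,0x55,0x3f,0xc5}
#4 dst[0x17+2] := {0xeb,0x49}
#5 dst[0x07+2] := {0xeb,0x49}
query mem[0x08]=0x49, mem[0x0e]=0xab, mem[0x07]=0xeb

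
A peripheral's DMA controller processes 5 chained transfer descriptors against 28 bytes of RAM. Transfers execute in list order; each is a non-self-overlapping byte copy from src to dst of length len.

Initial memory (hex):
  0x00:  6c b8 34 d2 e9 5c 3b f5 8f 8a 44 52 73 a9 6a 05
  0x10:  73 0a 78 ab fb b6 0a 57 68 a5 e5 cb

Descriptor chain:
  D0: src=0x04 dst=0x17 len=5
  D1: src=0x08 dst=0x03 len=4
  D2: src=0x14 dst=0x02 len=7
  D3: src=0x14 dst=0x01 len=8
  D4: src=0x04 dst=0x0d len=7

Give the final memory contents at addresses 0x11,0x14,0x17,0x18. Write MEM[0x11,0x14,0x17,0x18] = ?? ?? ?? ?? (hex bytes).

D0: mem[0x17..0x1b] <- [e9 5c 3b f5 8f]
D1: mem[0x03..0x06] <- [8f 8a 44 52]
D2: mem[0x02..0x08] <- [fb b6 0a e9 5c 3b f5]
D3: mem[0x01..0x08] <- [fb b6 0a e9 5c 3b f5 8f]
D4: mem[0x0d..0x13] <- [e9 5c 3b f5 8f 8a 44]
query mem[0x11]=0x8f, mem[0x14]=0xfb, mem[0x17]=0xe9, mem[0x18]=0x5c

MEM[0x11,0x14,0x17,0x18] = 8f fb e9 5c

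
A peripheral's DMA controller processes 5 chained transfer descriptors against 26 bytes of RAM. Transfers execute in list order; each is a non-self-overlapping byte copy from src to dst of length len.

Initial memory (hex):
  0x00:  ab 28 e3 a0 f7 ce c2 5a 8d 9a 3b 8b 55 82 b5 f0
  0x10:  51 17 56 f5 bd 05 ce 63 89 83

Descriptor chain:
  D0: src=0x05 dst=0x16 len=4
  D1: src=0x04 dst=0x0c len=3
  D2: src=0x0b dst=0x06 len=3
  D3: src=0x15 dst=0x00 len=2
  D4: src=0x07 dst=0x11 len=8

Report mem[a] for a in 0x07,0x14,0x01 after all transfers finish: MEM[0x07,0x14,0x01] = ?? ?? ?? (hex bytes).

[0] 0x05->0x16 len=4 : ce c2 5a 8d
[1] 0x04->0x0c len=3 : f7 ce c2
[2] 0x0b->0x06 len=3 : 8b f7 ce
[3] 0x15->0x00 len=2 : 05 ce
[4] 0x07->0x11 len=8 : f7 ce 9a 3b 8b f7 ce c2
query mem[0x07]=0xf7, mem[0x14]=0x3b, mem[0x01]=0xce

MEM[0x07,0x14,0x01] = f7 3b ce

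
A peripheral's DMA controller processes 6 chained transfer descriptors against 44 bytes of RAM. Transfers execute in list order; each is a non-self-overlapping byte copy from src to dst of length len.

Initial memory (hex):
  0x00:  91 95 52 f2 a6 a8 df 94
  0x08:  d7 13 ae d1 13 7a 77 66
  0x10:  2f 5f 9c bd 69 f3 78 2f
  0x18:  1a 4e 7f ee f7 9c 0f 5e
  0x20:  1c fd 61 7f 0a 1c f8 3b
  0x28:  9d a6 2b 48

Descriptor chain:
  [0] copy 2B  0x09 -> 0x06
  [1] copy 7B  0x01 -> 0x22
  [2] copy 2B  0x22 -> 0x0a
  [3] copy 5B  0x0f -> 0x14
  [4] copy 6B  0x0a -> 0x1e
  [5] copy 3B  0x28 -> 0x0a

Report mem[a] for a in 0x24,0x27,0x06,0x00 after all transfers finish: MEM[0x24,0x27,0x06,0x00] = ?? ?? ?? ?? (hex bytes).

  after D0: wrote 2B at 0x06 = 13ae
  after D1: wrote 7B at 0x22 = 9552f2a6a813ae
  after D2: wrote 2B at 0x0a = 9552
  after D3: wrote 5B at 0x14 = 662f5f9cbd
  after D4: wrote 6B at 0x1e = 9552137a7766
  after D5: wrote 3B at 0x0a = aea62b
query mem[0x24]=0xf2, mem[0x27]=0x13, mem[0x06]=0x13, mem[0x00]=0x91

MEM[0x24,0x27,0x06,0x00] = f2 13 13 91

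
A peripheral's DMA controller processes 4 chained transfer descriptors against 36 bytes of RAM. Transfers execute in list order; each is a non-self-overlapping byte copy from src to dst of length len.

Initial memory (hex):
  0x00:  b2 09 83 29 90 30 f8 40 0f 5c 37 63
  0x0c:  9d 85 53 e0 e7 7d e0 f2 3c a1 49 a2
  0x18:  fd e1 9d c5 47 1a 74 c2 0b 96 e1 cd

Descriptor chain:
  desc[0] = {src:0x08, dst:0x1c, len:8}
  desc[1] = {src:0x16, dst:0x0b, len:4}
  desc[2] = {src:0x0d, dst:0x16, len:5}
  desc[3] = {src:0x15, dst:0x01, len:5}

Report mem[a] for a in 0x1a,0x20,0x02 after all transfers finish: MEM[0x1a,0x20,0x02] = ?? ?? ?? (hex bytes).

[0] 0x08->0x1c len=8 : 0f 5c 37 63 9d 85 53 e0
[1] 0x16->0x0b len=4 : 49 a2 fd e1
[2] 0x0d->0x16 len=5 : fd e1 e0 e7 7d
[3] 0x15->0x01 len=5 : a1 fd e1 e0 e7
query mem[0x1a]=0x7d, mem[0x20]=0x9d, mem[0x02]=0xfd

MEM[0x1a,0x20,0x02] = 7d 9d fd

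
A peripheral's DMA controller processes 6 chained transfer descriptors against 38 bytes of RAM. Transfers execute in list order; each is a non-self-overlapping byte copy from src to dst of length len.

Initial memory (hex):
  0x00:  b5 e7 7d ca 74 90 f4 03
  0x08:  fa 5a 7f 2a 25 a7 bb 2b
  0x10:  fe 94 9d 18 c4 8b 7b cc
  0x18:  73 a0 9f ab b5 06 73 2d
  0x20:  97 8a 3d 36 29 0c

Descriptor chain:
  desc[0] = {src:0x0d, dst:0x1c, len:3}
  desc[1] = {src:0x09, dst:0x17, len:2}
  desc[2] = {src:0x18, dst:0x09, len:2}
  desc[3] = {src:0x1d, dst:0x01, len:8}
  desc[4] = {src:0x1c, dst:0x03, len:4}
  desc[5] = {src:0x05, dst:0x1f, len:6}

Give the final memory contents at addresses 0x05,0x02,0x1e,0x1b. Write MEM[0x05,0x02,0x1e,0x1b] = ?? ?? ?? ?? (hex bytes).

MEM[0x05,0x02,0x1e,0x1b] = 2b 2b 2b ab

D0: mem[0x1c..0x1e] <- [a7 bb 2b]
D1: mem[0x17..0x18] <- [5a 7f]
D2: mem[0x09..0x0a] <- [7f a0]
D3: mem[0x01..0x08] <- [bb 2b 2d 97 8a 3d 36 29]
D4: mem[0x03..0x06] <- [a7 bb 2b 2d]
D5: mem[0x1f..0x24] <- [2b 2d 36 29 7f a0]
query mem[0x05]=0x2b, mem[0x02]=0x2b, mem[0x1e]=0x2b, mem[0x1b]=0xab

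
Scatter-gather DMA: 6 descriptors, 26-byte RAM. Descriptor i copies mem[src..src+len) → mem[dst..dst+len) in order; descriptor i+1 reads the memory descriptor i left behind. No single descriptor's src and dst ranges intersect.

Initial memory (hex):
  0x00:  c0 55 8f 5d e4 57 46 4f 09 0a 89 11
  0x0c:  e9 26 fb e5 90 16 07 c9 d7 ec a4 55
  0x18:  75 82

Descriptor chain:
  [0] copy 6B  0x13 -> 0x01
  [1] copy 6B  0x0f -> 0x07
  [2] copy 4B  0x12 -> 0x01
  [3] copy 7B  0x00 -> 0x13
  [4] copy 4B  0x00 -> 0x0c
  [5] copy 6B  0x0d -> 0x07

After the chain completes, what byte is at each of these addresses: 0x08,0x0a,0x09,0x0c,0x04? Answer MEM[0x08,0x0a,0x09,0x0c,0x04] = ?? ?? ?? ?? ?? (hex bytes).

D0: mem[0x01..0x06] <- [c9 d7 ec a4 55 75]
D1: mem[0x07..0x0c] <- [e5 90 16 07 c9 d7]
D2: mem[0x01..0x04] <- [07 c9 d7 ec]
D3: mem[0x13..0x19] <- [c0 07 c9 d7 ec 55 75]
D4: mem[0x0c..0x0f] <- [c0 07 c9 d7]
D5: mem[0x07..0x0c] <- [07 c9 d7 90 16 07]
query mem[0x08]=0xc9, mem[0x0a]=0x90, mem[0x09]=0xd7, mem[0x0c]=0x07, mem[0x04]=0xec

MEM[0x08,0x0a,0x09,0x0c,0x04] = c9 90 d7 07 ec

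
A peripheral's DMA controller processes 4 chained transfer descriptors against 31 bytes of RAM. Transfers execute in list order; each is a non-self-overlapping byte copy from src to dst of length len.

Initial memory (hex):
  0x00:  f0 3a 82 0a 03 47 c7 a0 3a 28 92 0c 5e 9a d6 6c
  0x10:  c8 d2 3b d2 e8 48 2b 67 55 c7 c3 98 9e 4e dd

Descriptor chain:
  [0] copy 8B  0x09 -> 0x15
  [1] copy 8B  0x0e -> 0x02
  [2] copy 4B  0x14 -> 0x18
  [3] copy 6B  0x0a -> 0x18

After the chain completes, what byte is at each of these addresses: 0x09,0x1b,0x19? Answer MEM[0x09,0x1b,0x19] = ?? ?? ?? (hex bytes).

MEM[0x09,0x1b,0x19] = 28 9a 0c

#0 dst[0x15+8] := {0x28,0x92,0x0c,0x5e,0x9a,0xd6,0x6c,0xc8}
#1 dst[0x02+8] := {0xd6,0x6c,0xc8,0xd2,0x3b,0xd2,0xe8,0x28}
#2 dst[0x18+4] := {0xe8,0x28,0x92,0x0c}
#3 dst[0x18+6] := {0x92,0x0c,0x5e,0x9a,0xd6,0x6c}
query mem[0x09]=0x28, mem[0x1b]=0x9a, mem[0x19]=0x0c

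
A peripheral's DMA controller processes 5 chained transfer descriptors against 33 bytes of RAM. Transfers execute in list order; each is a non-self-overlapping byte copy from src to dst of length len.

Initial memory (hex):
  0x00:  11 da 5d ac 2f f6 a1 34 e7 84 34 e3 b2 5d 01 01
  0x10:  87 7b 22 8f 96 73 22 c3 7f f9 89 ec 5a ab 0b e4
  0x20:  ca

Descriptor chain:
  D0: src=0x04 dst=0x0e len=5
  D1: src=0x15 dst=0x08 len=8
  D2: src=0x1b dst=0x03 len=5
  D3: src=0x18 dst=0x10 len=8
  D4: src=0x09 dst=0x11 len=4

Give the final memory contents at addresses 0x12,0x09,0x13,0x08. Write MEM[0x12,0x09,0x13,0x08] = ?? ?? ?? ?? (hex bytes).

MEM[0x12,0x09,0x13,0x08] = c3 22 7f 73

#0 dst[0x0e+5] := {0x2f,0xf6,0xa1,0x34,0xe7}
#1 dst[0x08+8] := {0x73,0x22,0xc3,0x7f,0xf9,0x89,0xec,0x5a}
#2 dst[0x03+5] := {0xec,0x5a,0xab,0x0b,0xe4}
#3 dst[0x10+8] := {0x7f,0xf9,0x89,0xec,0x5a,0xab,0x0b,0xe4}
#4 dst[0x11+4] := {0x22,0xc3,0x7f,0xf9}
query mem[0x12]=0xc3, mem[0x09]=0x22, mem[0x13]=0x7f, mem[0x08]=0x73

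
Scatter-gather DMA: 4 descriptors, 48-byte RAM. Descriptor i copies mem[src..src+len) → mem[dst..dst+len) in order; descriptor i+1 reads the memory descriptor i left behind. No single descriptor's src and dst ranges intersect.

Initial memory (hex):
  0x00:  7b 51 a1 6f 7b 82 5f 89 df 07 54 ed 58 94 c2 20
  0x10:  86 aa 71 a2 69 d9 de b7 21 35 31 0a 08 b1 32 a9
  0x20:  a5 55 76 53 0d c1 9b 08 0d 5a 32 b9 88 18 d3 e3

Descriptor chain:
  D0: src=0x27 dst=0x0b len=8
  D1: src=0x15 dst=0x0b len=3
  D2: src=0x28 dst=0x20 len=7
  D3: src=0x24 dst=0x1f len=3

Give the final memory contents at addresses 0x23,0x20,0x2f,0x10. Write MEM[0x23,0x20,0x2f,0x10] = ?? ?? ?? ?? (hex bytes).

MEM[0x23,0x20,0x2f,0x10] = b9 18 e3 88

#0 dst[0x0b+8] := {0x08,0x0d,0x5a,0x32,0xb9,0x88,0x18,0xd3}
#1 dst[0x0b+3] := {0xd9,0xde,0xb7}
#2 dst[0x20+7] := {0x0d,0x5a,0x32,0xb9,0x88,0x18,0xd3}
#3 dst[0x1f+3] := {0x88,0x18,0xd3}
query mem[0x23]=0xb9, mem[0x20]=0x18, mem[0x2f]=0xe3, mem[0x10]=0x88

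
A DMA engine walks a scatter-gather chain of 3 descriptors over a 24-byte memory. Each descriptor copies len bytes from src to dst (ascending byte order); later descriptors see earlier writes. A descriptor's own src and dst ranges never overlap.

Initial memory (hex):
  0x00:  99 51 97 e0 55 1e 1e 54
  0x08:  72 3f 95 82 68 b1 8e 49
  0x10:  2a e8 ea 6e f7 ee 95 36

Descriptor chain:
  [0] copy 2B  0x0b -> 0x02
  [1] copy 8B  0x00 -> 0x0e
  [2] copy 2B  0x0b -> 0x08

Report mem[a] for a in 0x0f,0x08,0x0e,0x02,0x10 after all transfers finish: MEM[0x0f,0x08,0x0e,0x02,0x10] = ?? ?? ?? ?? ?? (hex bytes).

MEM[0x0f,0x08,0x0e,0x02,0x10] = 51 82 99 82 82

#0 dst[0x02+2] := {0x82,0x68}
#1 dst[0x0e+8] := {0x99,0x51,0x82,0x68,0x55,0x1e,0x1e,0x54}
#2 dst[0x08+2] := {0x82,0x68}
query mem[0x0f]=0x51, mem[0x08]=0x82, mem[0x0e]=0x99, mem[0x02]=0x82, mem[0x10]=0x82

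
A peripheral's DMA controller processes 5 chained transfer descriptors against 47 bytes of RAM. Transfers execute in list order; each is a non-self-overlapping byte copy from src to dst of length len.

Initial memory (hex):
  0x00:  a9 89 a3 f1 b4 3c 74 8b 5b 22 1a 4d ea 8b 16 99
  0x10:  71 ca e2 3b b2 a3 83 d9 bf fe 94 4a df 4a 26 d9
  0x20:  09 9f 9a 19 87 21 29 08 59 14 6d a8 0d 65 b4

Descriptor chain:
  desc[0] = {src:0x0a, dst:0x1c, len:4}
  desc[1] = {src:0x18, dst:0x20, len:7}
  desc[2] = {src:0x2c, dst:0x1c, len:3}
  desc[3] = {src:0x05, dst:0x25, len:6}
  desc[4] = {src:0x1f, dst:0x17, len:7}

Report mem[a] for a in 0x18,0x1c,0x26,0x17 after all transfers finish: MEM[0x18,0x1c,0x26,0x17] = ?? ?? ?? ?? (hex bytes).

MEM[0x18,0x1c,0x26,0x17] = bf 1a 74 8b

  after D0: wrote 4B at 0x1c = 1a4dea8b
  after D1: wrote 7B at 0x20 = bffe944a1a4dea
  after D2: wrote 3B at 0x1c = 0d65b4
  after D3: wrote 6B at 0x25 = 3c748b5b221a
  after D4: wrote 7B at 0x17 = 8bbffe944a1a3c
query mem[0x18]=0xbf, mem[0x1c]=0x1a, mem[0x26]=0x74, mem[0x17]=0x8b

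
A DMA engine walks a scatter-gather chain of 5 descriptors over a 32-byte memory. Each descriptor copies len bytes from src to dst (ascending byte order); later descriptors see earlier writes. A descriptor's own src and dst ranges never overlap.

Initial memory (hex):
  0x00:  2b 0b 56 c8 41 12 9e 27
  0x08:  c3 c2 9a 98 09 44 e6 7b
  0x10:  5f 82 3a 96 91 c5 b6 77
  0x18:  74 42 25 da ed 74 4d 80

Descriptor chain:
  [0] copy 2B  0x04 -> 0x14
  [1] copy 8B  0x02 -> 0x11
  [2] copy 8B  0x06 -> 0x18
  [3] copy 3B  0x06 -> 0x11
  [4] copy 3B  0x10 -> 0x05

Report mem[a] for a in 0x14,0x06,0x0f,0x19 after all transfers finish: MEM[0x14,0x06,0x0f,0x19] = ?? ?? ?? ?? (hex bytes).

[0] 0x04->0x14 len=2 : 41 12
[1] 0x02->0x11 len=8 : 56 c8 41 12 9e 27 c3 c2
[2] 0x06->0x18 len=8 : 9e 27 c3 c2 9a 98 09 44
[3] 0x06->0x11 len=3 : 9e 27 c3
[4] 0x10->0x05 len=3 : 5f 9e 27
query mem[0x14]=0x12, mem[0x06]=0x9e, mem[0x0f]=0x7b, mem[0x19]=0x27

MEM[0x14,0x06,0x0f,0x19] = 12 9e 7b 27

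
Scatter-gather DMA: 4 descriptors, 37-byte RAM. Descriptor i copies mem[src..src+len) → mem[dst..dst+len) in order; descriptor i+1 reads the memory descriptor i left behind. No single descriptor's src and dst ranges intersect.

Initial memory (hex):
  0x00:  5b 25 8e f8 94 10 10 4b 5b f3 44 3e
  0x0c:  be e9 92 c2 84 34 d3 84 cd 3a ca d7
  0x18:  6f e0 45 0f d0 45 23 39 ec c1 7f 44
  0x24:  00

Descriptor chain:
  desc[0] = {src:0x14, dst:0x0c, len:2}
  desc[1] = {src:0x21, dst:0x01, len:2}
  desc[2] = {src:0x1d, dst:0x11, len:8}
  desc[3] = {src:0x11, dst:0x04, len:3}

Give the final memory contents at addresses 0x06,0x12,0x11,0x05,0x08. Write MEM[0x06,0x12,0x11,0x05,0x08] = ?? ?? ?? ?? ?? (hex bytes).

MEM[0x06,0x12,0x11,0x05,0x08] = 39 23 45 23 5b

[0] 0x14->0x0c len=2 : cd 3a
[1] 0x21->0x01 len=2 : c1 7f
[2] 0x1d->0x11 len=8 : 45 23 39 ec c1 7f 44 00
[3] 0x11->0x04 len=3 : 45 23 39
query mem[0x06]=0x39, mem[0x12]=0x23, mem[0x11]=0x45, mem[0x05]=0x23, mem[0x08]=0x5b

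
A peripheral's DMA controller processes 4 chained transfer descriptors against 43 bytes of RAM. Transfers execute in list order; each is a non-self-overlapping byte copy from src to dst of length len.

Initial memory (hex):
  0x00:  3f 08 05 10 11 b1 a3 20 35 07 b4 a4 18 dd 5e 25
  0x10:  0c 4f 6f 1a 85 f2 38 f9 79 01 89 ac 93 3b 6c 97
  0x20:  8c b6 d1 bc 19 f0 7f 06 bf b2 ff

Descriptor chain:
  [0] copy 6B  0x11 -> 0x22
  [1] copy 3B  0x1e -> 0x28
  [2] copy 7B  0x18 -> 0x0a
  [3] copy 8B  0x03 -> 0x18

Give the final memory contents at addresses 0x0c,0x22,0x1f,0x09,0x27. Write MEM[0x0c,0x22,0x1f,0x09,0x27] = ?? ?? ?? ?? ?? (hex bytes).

D0: mem[0x22..0x27] <- [4f 6f 1a 85 f2 38]
D1: mem[0x28..0x2a] <- [6c 97 8c]
D2: mem[0x0a..0x10] <- [79 01 89 ac 93 3b 6c]
D3: mem[0x18..0x1f] <- [10 11 b1 a3 20 35 07 79]
query mem[0x0c]=0x89, mem[0x22]=0x4f, mem[0x1f]=0x79, mem[0x09]=0x07, mem[0x27]=0x38

MEM[0x0c,0x22,0x1f,0x09,0x27] = 89 4f 79 07 38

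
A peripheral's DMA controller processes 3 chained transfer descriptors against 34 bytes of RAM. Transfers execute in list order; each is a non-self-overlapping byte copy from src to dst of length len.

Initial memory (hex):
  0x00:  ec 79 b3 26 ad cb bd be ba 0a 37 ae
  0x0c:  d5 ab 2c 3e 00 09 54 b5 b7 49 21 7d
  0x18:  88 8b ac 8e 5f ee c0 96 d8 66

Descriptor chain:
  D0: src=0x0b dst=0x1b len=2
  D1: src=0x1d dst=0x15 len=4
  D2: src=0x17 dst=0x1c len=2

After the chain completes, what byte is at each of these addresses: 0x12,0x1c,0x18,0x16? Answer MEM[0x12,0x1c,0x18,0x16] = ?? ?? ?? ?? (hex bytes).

MEM[0x12,0x1c,0x18,0x16] = 54 96 d8 c0

  after D0: wrote 2B at 0x1b = aed5
  after D1: wrote 4B at 0x15 = eec096d8
  after D2: wrote 2B at 0x1c = 96d8
query mem[0x12]=0x54, mem[0x1c]=0x96, mem[0x18]=0xd8, mem[0x16]=0xc0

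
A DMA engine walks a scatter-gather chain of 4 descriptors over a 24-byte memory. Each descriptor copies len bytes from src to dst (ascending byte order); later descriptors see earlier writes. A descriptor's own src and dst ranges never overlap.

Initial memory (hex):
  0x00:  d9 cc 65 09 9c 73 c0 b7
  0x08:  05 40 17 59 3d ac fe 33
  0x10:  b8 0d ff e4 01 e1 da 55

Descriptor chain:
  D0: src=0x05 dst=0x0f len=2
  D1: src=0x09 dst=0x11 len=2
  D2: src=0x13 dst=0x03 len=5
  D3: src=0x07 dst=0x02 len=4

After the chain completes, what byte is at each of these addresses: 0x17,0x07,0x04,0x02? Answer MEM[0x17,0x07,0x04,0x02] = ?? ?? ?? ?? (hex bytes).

#0 dst[0x0f+2] := {0x73,0xc0}
#1 dst[0x11+2] := {0x40,0x17}
#2 dst[0x03+5] := {0xe4,0x01,0xe1,0xda,0x55}
#3 dst[0x02+4] := {0x55,0x05,0x40,0x17}
query mem[0x17]=0x55, mem[0x07]=0x55, mem[0x04]=0x40, mem[0x02]=0x55

MEM[0x17,0x07,0x04,0x02] = 55 55 40 55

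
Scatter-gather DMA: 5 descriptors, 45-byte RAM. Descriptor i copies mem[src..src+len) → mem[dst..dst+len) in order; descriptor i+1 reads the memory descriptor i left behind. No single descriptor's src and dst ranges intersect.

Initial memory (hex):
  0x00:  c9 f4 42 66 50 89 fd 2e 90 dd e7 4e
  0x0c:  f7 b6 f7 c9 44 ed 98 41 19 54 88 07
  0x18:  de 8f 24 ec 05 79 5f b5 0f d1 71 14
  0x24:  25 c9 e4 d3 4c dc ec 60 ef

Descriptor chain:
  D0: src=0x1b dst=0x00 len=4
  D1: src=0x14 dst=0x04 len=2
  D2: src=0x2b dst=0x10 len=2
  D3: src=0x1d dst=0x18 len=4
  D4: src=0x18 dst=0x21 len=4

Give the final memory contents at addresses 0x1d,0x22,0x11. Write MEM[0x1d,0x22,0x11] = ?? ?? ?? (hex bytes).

D0: mem[0x00..0x03] <- [ec 05 79 5f]
D1: mem[0x04..0x05] <- [19 54]
D2: mem[0x10..0x11] <- [60 ef]
D3: mem[0x18..0x1b] <- [79 5f b5 0f]
D4: mem[0x21..0x24] <- [79 5f b5 0f]
query mem[0x1d]=0x79, mem[0x22]=0x5f, mem[0x11]=0xef

MEM[0x1d,0x22,0x11] = 79 5f ef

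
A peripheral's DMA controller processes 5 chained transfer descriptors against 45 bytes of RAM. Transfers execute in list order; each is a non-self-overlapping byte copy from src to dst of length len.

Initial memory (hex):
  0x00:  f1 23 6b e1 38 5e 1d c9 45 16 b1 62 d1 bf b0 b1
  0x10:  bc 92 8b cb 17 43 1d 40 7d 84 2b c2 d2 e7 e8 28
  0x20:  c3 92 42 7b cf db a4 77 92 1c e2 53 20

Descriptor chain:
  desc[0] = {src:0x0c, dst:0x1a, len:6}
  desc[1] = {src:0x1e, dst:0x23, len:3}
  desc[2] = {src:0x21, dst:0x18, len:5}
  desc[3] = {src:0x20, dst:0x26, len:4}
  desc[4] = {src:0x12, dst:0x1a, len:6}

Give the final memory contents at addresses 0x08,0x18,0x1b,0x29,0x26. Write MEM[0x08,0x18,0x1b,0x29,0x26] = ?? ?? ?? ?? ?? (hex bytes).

[0] 0x0c->0x1a len=6 : d1 bf b0 b1 bc 92
[1] 0x1e->0x23 len=3 : bc 92 c3
[2] 0x21->0x18 len=5 : 92 42 bc 92 c3
[3] 0x20->0x26 len=4 : c3 92 42 bc
[4] 0x12->0x1a len=6 : 8b cb 17 43 1d 40
query mem[0x08]=0x45, mem[0x18]=0x92, mem[0x1b]=0xcb, mem[0x29]=0xbc, mem[0x26]=0xc3

MEM[0x08,0x18,0x1b,0x29,0x26] = 45 92 cb bc c3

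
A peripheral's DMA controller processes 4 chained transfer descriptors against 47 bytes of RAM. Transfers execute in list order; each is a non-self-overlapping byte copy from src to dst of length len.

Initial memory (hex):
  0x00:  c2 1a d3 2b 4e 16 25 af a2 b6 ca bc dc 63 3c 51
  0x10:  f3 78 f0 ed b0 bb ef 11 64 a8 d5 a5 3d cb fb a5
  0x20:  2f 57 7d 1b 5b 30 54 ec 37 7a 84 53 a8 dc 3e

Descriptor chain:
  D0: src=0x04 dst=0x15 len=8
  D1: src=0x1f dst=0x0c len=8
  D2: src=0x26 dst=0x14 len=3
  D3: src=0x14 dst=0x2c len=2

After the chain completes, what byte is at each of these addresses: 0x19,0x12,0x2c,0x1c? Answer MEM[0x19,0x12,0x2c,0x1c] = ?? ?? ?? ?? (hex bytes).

[0] 0x04->0x15 len=8 : 4e 16 25 af a2 b6 ca bc
[1] 0x1f->0x0c len=8 : a5 2f 57 7d 1b 5b 30 54
[2] 0x26->0x14 len=3 : 54 ec 37
[3] 0x14->0x2c len=2 : 54 ec
query mem[0x19]=0xa2, mem[0x12]=0x30, mem[0x2c]=0x54, mem[0x1c]=0xbc

MEM[0x19,0x12,0x2c,0x1c] = a2 30 54 bc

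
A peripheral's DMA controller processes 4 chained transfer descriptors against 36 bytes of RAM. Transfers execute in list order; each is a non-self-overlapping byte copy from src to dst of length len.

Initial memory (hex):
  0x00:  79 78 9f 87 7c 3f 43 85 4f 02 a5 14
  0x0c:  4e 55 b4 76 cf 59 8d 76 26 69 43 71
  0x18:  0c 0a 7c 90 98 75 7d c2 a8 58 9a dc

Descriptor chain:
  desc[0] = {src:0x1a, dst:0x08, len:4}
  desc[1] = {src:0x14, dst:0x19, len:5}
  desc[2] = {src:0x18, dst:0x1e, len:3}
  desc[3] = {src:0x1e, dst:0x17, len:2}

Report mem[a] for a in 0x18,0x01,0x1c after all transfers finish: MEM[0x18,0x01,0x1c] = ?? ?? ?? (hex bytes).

D0: mem[0x08..0x0b] <- [7c 90 98 75]
D1: mem[0x19..0x1d] <- [26 69 43 71 0c]
D2: mem[0x1e..0x20] <- [0c 26 69]
D3: mem[0x17..0x18] <- [0c 26]
query mem[0x18]=0x26, mem[0x01]=0x78, mem[0x1c]=0x71

MEM[0x18,0x01,0x1c] = 26 78 71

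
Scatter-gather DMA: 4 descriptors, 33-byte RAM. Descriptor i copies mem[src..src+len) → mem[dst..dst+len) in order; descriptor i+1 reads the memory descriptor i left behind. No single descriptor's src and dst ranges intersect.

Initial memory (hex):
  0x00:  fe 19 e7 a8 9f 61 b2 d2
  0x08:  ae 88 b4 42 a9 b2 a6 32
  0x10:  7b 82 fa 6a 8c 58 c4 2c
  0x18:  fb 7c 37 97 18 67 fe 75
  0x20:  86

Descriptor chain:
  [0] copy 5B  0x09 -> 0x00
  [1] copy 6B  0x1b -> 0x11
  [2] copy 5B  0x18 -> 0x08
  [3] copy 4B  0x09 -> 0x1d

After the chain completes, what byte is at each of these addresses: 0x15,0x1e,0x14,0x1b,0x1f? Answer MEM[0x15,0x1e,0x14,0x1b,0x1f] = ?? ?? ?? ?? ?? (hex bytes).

D0: mem[0x00..0x04] <- [88 b4 42 a9 b2]
D1: mem[0x11..0x16] <- [97 18 67 fe 75 86]
D2: mem[0x08..0x0c] <- [fb 7c 37 97 18]
D3: mem[0x1d..0x20] <- [7c 37 97 18]
query mem[0x15]=0x75, mem[0x1e]=0x37, mem[0x14]=0xfe, mem[0x1b]=0x97, mem[0x1f]=0x97

MEM[0x15,0x1e,0x14,0x1b,0x1f] = 75 37 fe 97 97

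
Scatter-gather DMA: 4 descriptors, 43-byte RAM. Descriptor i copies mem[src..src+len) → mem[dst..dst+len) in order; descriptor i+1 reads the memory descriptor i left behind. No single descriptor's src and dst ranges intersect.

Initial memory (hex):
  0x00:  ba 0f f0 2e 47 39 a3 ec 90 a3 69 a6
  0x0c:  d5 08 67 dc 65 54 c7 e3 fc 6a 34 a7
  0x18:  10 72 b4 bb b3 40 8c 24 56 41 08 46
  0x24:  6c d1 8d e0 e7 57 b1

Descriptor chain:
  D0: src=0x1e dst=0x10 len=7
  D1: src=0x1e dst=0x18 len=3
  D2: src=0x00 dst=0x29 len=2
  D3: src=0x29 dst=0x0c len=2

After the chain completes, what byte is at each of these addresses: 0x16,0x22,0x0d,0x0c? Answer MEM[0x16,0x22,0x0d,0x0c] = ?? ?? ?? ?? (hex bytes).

MEM[0x16,0x22,0x0d,0x0c] = 6c 08 0f ba

#0 dst[0x10+7] := {0x8c,0x24,0x56,0x41,0x08,0x46,0x6c}
#1 dst[0x18+3] := {0x8c,0x24,0x56}
#2 dst[0x29+2] := {0xba,0x0f}
#3 dst[0x0c+2] := {0xba,0x0f}
query mem[0x16]=0x6c, mem[0x22]=0x08, mem[0x0d]=0x0f, mem[0x0c]=0xba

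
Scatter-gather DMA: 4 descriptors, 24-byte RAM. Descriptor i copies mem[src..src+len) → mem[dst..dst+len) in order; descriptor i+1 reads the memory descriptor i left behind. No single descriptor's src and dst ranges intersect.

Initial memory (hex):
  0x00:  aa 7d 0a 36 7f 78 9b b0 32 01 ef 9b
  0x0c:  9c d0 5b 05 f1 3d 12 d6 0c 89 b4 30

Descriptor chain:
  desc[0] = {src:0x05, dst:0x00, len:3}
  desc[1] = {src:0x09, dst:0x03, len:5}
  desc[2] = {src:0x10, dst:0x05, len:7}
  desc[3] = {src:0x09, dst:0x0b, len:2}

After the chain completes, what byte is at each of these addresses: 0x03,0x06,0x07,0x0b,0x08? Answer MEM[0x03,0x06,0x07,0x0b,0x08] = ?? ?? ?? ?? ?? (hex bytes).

MEM[0x03,0x06,0x07,0x0b,0x08] = 01 3d 12 0c d6

[0] 0x05->0x00 len=3 : 78 9b b0
[1] 0x09->0x03 len=5 : 01 ef 9b 9c d0
[2] 0x10->0x05 len=7 : f1 3d 12 d6 0c 89 b4
[3] 0x09->0x0b len=2 : 0c 89
query mem[0x03]=0x01, mem[0x06]=0x3d, mem[0x07]=0x12, mem[0x0b]=0x0c, mem[0x08]=0xd6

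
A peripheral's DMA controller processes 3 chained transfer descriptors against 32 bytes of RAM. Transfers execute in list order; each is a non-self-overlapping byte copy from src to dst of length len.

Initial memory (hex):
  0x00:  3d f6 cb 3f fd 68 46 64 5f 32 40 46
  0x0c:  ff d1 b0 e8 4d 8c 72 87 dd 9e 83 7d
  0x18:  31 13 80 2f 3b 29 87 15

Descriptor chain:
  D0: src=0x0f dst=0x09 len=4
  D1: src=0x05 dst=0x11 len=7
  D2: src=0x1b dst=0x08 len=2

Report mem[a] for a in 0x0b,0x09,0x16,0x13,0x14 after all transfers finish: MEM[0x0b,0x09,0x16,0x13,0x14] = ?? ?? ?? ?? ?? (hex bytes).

[0] 0x0f->0x09 len=4 : e8 4d 8c 72
[1] 0x05->0x11 len=7 : 68 46 64 5f e8 4d 8c
[2] 0x1b->0x08 len=2 : 2f 3b
query mem[0x0b]=0x8c, mem[0x09]=0x3b, mem[0x16]=0x4d, mem[0x13]=0x64, mem[0x14]=0x5f

MEM[0x0b,0x09,0x16,0x13,0x14] = 8c 3b 4d 64 5f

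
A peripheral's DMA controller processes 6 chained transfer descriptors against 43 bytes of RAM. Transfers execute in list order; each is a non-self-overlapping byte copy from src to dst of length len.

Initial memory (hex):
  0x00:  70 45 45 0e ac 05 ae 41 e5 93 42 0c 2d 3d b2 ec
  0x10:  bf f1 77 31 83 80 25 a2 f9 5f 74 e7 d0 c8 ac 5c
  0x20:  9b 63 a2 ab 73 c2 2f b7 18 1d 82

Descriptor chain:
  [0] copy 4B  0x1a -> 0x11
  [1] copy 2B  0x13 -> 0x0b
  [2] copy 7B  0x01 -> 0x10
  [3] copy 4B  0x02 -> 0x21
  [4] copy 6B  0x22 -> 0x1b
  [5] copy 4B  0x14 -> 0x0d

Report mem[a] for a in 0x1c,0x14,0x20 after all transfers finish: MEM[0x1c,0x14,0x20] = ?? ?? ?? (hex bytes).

[0] 0x1a->0x11 len=4 : 74 e7 d0 c8
[1] 0x13->0x0b len=2 : d0 c8
[2] 0x01->0x10 len=7 : 45 45 0e ac 05 ae 41
[3] 0x02->0x21 len=4 : 45 0e ac 05
[4] 0x22->0x1b len=6 : 0e ac 05 c2 2f b7
[5] 0x14->0x0d len=4 : 05 ae 41 a2
query mem[0x1c]=0xac, mem[0x14]=0x05, mem[0x20]=0xb7

MEM[0x1c,0x14,0x20] = ac 05 b7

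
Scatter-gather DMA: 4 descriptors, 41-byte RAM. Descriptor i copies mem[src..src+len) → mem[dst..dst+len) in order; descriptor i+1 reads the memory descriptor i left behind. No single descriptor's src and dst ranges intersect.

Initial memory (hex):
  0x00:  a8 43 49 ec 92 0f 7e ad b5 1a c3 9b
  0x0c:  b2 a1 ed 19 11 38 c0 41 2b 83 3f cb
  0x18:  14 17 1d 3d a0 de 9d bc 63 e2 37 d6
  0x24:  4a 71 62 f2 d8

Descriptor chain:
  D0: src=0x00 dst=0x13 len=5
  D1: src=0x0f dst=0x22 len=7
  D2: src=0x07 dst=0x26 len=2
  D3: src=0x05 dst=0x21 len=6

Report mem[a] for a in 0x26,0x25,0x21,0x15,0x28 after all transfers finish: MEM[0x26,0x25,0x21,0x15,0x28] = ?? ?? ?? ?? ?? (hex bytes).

  after D0: wrote 5B at 0x13 = a84349ec92
  after D1: wrote 7B at 0x22 = 191138c0a84349
  after D2: wrote 2B at 0x26 = adb5
  after D3: wrote 6B at 0x21 = 0f7eadb51ac3
query mem[0x26]=0xc3, mem[0x25]=0x1a, mem[0x21]=0x0f, mem[0x15]=0x49, mem[0x28]=0x49

MEM[0x26,0x25,0x21,0x15,0x28] = c3 1a 0f 49 49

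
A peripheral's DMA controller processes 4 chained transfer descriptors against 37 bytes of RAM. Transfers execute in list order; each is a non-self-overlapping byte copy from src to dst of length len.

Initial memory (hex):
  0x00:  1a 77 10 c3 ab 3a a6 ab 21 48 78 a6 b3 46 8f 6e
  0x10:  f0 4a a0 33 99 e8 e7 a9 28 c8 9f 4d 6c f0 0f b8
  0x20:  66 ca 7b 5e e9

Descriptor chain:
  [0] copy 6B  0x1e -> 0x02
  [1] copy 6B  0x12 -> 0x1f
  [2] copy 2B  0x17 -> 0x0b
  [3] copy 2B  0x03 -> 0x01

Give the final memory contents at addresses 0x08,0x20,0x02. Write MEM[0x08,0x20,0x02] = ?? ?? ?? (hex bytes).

MEM[0x08,0x20,0x02] = 21 33 66

[0] 0x1e->0x02 len=6 : 0f b8 66 ca 7b 5e
[1] 0x12->0x1f len=6 : a0 33 99 e8 e7 a9
[2] 0x17->0x0b len=2 : a9 28
[3] 0x03->0x01 len=2 : b8 66
query mem[0x08]=0x21, mem[0x20]=0x33, mem[0x02]=0x66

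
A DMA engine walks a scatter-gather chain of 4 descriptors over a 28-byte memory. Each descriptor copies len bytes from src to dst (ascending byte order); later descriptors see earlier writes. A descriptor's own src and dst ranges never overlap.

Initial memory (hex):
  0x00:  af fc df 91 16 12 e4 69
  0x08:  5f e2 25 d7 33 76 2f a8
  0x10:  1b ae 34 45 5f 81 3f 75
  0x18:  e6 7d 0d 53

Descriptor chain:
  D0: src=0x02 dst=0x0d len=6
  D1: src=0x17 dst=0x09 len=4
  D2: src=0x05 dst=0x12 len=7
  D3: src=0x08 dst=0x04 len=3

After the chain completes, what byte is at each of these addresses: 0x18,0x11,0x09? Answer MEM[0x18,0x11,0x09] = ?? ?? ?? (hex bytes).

D0: mem[0x0d..0x12] <- [df 91 16 12 e4 69]
D1: mem[0x09..0x0c] <- [75 e6 7d 0d]
D2: mem[0x12..0x18] <- [12 e4 69 5f 75 e6 7d]
D3: mem[0x04..0x06] <- [5f 75 e6]
query mem[0x18]=0x7d, mem[0x11]=0xe4, mem[0x09]=0x75

MEM[0x18,0x11,0x09] = 7d e4 75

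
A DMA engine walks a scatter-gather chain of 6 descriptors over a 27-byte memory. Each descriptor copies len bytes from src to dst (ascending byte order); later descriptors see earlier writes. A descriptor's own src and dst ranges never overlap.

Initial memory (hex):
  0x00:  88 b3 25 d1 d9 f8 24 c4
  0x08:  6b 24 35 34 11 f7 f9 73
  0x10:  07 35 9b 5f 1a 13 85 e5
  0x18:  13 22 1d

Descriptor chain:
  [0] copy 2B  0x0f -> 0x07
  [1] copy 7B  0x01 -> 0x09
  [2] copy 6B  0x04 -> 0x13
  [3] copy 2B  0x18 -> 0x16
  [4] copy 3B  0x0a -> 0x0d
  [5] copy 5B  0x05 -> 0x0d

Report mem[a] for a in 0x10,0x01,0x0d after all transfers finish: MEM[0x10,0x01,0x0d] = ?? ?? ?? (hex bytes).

D0: mem[0x07..0x08] <- [73 07]
D1: mem[0x09..0x0f] <- [b3 25 d1 d9 f8 24 73]
D2: mem[0x13..0x18] <- [d9 f8 24 73 07 b3]
D3: mem[0x16..0x17] <- [b3 22]
D4: mem[0x0d..0x0f] <- [25 d1 d9]
D5: mem[0x0d..0x11] <- [f8 24 73 07 b3]
query mem[0x10]=0x07, mem[0x01]=0xb3, mem[0x0d]=0xf8

MEM[0x10,0x01,0x0d] = 07 b3 f8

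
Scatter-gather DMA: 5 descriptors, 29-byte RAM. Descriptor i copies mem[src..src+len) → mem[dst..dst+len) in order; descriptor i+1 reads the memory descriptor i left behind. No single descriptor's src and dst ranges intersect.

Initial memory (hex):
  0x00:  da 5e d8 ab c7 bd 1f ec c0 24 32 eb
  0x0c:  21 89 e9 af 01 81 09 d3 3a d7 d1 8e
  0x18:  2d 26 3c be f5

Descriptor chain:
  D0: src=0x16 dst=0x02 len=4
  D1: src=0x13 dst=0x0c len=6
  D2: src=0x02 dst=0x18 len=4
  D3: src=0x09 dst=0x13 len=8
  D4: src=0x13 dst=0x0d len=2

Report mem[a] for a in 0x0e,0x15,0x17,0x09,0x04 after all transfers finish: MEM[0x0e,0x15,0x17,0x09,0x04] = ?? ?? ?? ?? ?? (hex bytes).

MEM[0x0e,0x15,0x17,0x09,0x04] = 32 eb 3a 24 2d

D0: mem[0x02..0x05] <- [d1 8e 2d 26]
D1: mem[0x0c..0x11] <- [d3 3a d7 d1 8e 2d]
D2: mem[0x18..0x1b] <- [d1 8e 2d 26]
D3: mem[0x13..0x1a] <- [24 32 eb d3 3a d7 d1 8e]
D4: mem[0x0d..0x0e] <- [24 32]
query mem[0x0e]=0x32, mem[0x15]=0xeb, mem[0x17]=0x3a, mem[0x09]=0x24, mem[0x04]=0x2d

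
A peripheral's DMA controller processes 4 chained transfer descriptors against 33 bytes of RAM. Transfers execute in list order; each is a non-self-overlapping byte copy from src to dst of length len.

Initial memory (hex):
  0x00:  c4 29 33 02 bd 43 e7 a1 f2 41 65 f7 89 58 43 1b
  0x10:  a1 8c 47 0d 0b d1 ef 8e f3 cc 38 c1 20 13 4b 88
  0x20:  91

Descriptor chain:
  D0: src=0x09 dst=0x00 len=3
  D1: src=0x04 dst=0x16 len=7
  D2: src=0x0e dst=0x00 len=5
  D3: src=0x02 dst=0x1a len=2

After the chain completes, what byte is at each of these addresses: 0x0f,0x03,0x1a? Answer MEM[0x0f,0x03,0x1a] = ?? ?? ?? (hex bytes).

  after D0: wrote 3B at 0x00 = 4165f7
  after D1: wrote 7B at 0x16 = bd43e7a1f24165
  after D2: wrote 5B at 0x00 = 431ba18c47
  after D3: wrote 2B at 0x1a = a18c
query mem[0x0f]=0x1b, mem[0x03]=0x8c, mem[0x1a]=0xa1

MEM[0x0f,0x03,0x1a] = 1b 8c a1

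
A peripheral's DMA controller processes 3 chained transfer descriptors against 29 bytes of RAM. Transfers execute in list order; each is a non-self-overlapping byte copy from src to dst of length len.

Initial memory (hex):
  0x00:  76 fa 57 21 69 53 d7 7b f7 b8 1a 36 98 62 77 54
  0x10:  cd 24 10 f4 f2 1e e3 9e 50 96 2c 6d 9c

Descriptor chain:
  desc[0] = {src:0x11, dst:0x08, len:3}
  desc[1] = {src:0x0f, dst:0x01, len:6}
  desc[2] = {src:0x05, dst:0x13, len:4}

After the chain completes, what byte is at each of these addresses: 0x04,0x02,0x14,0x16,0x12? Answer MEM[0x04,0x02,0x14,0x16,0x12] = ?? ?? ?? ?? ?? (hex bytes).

[0] 0x11->0x08 len=3 : 24 10 f4
[1] 0x0f->0x01 len=6 : 54 cd 24 10 f4 f2
[2] 0x05->0x13 len=4 : f4 f2 7b 24
query mem[0x04]=0x10, mem[0x02]=0xcd, mem[0x14]=0xf2, mem[0x16]=0x24, mem[0x12]=0x10

MEM[0x04,0x02,0x14,0x16,0x12] = 10 cd f2 24 10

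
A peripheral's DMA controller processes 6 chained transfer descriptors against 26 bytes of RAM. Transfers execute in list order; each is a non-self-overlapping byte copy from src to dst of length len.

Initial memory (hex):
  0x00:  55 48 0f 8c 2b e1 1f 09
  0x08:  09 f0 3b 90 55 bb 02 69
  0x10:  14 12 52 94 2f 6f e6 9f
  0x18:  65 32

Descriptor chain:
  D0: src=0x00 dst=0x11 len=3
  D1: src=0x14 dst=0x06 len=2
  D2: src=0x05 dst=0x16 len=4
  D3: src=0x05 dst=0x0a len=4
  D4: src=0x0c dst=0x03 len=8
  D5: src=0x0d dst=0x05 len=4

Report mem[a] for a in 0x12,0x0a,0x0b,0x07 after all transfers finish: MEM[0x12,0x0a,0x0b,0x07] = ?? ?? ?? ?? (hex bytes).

[0] 0x00->0x11 len=3 : 55 48 0f
[1] 0x14->0x06 len=2 : 2f 6f
[2] 0x05->0x16 len=4 : e1 2f 6f 09
[3] 0x05->0x0a len=4 : e1 2f 6f 09
[4] 0x0c->0x03 len=8 : 6f 09 02 69 14 55 48 0f
[5] 0x0d->0x05 len=4 : 09 02 69 14
query mem[0x12]=0x48, mem[0x0a]=0x0f, mem[0x0b]=0x2f, mem[0x07]=0x69

MEM[0x12,0x0a,0x0b,0x07] = 48 0f 2f 69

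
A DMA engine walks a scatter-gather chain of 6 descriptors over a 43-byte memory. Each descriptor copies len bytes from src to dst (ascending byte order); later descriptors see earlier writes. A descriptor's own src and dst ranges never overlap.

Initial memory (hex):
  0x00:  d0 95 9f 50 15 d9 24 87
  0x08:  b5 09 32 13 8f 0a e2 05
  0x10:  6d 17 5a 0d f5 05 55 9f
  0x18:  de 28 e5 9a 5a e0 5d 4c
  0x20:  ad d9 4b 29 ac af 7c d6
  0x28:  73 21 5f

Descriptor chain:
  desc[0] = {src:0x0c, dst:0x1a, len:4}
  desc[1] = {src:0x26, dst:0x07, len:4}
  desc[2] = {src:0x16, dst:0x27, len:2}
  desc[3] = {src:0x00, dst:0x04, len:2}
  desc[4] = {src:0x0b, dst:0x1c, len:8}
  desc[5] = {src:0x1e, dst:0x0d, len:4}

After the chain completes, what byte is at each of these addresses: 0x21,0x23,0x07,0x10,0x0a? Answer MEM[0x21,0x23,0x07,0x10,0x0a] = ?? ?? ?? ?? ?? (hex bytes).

MEM[0x21,0x23,0x07,0x10,0x0a] = 6d 5a 7c 6d 21

#0 dst[0x1a+4] := {0x8f,0x0a,0xe2,0x05}
#1 dst[0x07+4] := {0x7c,0xd6,0x73,0x21}
#2 dst[0x27+2] := {0x55,0x9f}
#3 dst[0x04+2] := {0xd0,0x95}
#4 dst[0x1c+8] := {0x13,0x8f,0x0a,0xe2,0x05,0x6d,0x17,0x5a}
#5 dst[0x0d+4] := {0x0a,0xe2,0x05,0x6d}
query mem[0x21]=0x6d, mem[0x23]=0x5a, mem[0x07]=0x7c, mem[0x10]=0x6d, mem[0x0a]=0x21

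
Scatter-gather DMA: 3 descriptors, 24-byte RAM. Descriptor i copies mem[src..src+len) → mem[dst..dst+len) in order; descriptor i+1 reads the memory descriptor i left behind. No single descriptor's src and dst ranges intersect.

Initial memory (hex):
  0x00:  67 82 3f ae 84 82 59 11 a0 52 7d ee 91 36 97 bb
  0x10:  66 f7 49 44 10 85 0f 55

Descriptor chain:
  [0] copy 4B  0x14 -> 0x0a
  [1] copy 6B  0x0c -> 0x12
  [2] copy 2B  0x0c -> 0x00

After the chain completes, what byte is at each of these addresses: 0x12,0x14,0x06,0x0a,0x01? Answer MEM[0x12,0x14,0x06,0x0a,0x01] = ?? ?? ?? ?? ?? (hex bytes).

MEM[0x12,0x14,0x06,0x0a,0x01] = 0f 97 59 10 55

  after D0: wrote 4B at 0x0a = 10850f55
  after D1: wrote 6B at 0x12 = 0f5597bb66f7
  after D2: wrote 2B at 0x00 = 0f55
query mem[0x12]=0x0f, mem[0x14]=0x97, mem[0x06]=0x59, mem[0x0a]=0x10, mem[0x01]=0x55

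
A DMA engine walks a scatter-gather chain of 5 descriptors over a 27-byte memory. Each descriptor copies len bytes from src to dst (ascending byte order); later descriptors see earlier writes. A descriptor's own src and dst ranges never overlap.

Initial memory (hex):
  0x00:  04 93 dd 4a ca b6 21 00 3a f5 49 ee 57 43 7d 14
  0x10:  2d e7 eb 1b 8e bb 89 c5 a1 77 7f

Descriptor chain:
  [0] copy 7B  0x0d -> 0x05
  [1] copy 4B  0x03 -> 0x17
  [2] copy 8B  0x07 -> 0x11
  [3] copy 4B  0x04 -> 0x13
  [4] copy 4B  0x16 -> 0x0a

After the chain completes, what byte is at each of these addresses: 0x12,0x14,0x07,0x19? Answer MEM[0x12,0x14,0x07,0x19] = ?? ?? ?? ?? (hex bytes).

MEM[0x12,0x14,0x07,0x19] = 2d 43 14 43

[0] 0x0d->0x05 len=7 : 43 7d 14 2d e7 eb 1b
[1] 0x03->0x17 len=4 : 4a ca 43 7d
[2] 0x07->0x11 len=8 : 14 2d e7 eb 1b 57 43 7d
[3] 0x04->0x13 len=4 : ca 43 7d 14
[4] 0x16->0x0a len=4 : 14 43 7d 43
query mem[0x12]=0x2d, mem[0x14]=0x43, mem[0x07]=0x14, mem[0x19]=0x43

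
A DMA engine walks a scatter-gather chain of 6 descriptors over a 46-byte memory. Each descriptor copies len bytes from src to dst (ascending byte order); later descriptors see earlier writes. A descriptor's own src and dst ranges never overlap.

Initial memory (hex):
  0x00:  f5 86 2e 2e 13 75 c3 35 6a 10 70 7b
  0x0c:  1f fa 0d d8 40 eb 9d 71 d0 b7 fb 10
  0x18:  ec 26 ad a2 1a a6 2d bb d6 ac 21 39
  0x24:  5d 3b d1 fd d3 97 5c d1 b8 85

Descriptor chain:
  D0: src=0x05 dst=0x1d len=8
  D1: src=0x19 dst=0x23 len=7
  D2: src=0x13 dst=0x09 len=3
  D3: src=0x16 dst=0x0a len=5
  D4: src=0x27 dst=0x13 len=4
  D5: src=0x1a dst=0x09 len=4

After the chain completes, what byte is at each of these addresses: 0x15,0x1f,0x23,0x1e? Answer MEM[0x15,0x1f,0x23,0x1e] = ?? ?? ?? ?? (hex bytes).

MEM[0x15,0x1f,0x23,0x1e] = 35 35 26 c3

D0: mem[0x1d..0x24] <- [75 c3 35 6a 10 70 7b 1f]
D1: mem[0x23..0x29] <- [26 ad a2 1a 75 c3 35]
D2: mem[0x09..0x0b] <- [71 d0 b7]
D3: mem[0x0a..0x0e] <- [fb 10 ec 26 ad]
D4: mem[0x13..0x16] <- [75 c3 35 5c]
D5: mem[0x09..0x0c] <- [ad a2 1a 75]
query mem[0x15]=0x35, mem[0x1f]=0x35, mem[0x23]=0x26, mem[0x1e]=0xc3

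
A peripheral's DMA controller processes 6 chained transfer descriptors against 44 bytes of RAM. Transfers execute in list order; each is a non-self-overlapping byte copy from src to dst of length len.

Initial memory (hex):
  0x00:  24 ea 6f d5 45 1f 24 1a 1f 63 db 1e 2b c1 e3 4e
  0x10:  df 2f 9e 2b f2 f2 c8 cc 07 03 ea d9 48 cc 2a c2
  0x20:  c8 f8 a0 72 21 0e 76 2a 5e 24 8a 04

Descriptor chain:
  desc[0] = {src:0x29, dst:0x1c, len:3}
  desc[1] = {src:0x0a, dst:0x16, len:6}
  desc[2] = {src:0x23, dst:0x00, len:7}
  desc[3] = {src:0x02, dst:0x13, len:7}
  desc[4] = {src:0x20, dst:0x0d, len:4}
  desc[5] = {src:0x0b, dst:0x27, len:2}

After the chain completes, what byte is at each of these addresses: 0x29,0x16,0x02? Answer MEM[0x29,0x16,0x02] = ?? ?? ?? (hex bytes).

MEM[0x29,0x16,0x02] = 24 5e 0e

  after D0: wrote 3B at 0x1c = 248a04
  after D1: wrote 6B at 0x16 = db1e2bc1e34e
  after D2: wrote 7B at 0x00 = 72210e762a5e24
  after D3: wrote 7B at 0x13 = 0e762a5e241a1f
  after D4: wrote 4B at 0x0d = c8f8a072
  after D5: wrote 2B at 0x27 = 1e2b
query mem[0x29]=0x24, mem[0x16]=0x5e, mem[0x02]=0x0e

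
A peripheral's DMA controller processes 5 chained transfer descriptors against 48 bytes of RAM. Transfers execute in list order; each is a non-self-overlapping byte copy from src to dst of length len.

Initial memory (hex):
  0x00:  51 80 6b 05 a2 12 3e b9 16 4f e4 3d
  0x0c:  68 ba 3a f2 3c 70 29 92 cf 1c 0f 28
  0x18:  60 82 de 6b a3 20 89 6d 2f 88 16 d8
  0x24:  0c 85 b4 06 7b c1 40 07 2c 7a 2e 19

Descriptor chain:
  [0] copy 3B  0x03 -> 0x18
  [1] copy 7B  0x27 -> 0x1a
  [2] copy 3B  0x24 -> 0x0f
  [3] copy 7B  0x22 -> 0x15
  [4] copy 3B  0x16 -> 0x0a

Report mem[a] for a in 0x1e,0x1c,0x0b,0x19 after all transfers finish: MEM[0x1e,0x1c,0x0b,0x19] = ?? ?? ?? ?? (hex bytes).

MEM[0x1e,0x1c,0x0b,0x19] = 07 c1 0c b4

D0: mem[0x18..0x1a] <- [05 a2 12]
D1: mem[0x1a..0x20] <- [06 7b c1 40 07 2c 7a]
D2: mem[0x0f..0x11] <- [0c 85 b4]
D3: mem[0x15..0x1b] <- [16 d8 0c 85 b4 06 7b]
D4: mem[0x0a..0x0c] <- [d8 0c 85]
query mem[0x1e]=0x07, mem[0x1c]=0xc1, mem[0x0b]=0x0c, mem[0x19]=0xb4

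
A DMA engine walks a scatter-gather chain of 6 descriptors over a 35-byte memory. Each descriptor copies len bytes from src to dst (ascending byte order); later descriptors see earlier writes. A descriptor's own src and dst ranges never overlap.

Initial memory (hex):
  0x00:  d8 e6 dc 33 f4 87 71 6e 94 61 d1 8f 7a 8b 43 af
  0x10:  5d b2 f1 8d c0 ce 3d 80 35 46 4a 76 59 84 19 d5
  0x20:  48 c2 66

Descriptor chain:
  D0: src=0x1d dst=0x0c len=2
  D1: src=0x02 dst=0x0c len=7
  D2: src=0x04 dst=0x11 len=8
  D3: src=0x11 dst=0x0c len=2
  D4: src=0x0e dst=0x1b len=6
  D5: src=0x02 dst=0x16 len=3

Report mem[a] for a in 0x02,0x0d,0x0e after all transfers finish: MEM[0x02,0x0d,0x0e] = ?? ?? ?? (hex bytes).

D0: mem[0x0c..0x0d] <- [84 19]
D1: mem[0x0c..0x12] <- [dc 33 f4 87 71 6e 94]
D2: mem[0x11..0x18] <- [f4 87 71 6e 94 61 d1 8f]
D3: mem[0x0c..0x0d] <- [f4 87]
D4: mem[0x1b..0x20] <- [f4 87 71 f4 87 71]
D5: mem[0x16..0x18] <- [dc 33 f4]
query mem[0x02]=0xdc, mem[0x0d]=0x87, mem[0x0e]=0xf4

MEM[0x02,0x0d,0x0e] = dc 87 f4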